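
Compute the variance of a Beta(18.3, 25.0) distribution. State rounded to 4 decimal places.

α+β = 43.3 and αβ = 457.50, so Var = αβ/[(α+β)²(α+β+1)] = 457.50/83057.627 = 0.0055.

0.0055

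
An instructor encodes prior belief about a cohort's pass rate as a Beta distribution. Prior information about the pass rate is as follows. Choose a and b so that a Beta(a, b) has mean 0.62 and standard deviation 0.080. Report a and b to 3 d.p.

a = 22.204, b = 13.609

σ² = 0.080² = 0.006400.
With s = a+b, Var = μ(1−μ)/(s+1), so s+1 = (0.62×0.38)/0.006400 = 36.8125 and s = 35.8125.
a = μs = 22.204, b = (1−μ)s = 13.609.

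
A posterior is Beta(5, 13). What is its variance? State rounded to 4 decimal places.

0.0106

Var = αβ/[(α+β)²(α+β+1)] = (5×13)/(18²×19) = 65/6156 = 0.0106.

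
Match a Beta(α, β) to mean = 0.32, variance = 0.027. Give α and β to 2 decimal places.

Write ν = α+β; then α = μν and Var = μ(1−μ)/(ν+1).
ν = μ(1−μ)/Var − 1 = 0.2176/0.027 − 1 = 7.0593.
α = 0.32·7.0593 = 2.26, β = 0.68·7.0593 = 4.80.

α = 2.26, β = 4.80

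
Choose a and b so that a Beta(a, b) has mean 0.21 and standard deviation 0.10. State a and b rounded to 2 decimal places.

Variance = 0.10² = 0.0100. The moment-matching identity a+b = μ(1−μ)/Var − 1 gives
a+b = 0.1659/0.0100 − 1 = 15.5900, so a = μ·15.5900 = 3.27 and b = (1−μ)·15.5900 = 12.32.

a = 3.27, b = 12.32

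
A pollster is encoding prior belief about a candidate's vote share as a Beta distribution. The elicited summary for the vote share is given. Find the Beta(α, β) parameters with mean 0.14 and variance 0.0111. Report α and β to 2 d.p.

α = 1.38, β = 8.47

By moment matching, α+β = μ(1−μ)/σ² − 1 = (0.14·0.86)/0.0111 − 1 = 10.8468 − 1 = 9.8468.
Since α/(α+β) = μ, α = 0.14·9.8468 = 1.38 and β = 0.86·9.8468 = 8.47.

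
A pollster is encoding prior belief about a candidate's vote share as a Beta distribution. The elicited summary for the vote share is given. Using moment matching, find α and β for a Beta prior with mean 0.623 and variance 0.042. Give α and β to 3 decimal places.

By moment matching, α+β = μ(1−μ)/σ² − 1 = (0.623·0.377)/0.042 − 1 = 5.5922 − 1 = 4.5922.
Since α/(α+β) = μ, α = 0.623·4.5922 = 2.861 and β = 0.377·4.5922 = 1.731.

α = 2.861, β = 1.731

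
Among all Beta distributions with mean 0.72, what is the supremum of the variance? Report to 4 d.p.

Var = μ(1−μ)/(α+β+1), which approaches μ(1−μ) as α+β → 0.
So the supremum is μ(1−μ) = 0.72×0.28 = 0.2016.

0.2016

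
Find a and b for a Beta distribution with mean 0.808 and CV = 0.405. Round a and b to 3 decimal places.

σ = CV·μ = 0.405×0.808 = 0.32724, so σ² = 0.107086.
s+1 = μ(1−μ)/σ² = 0.155136/0.107086 = 1.4487, so s = a+b = 0.4487.
a = μs = 0.363, b = (1−μ)s = 0.086.

a = 0.363, b = 0.086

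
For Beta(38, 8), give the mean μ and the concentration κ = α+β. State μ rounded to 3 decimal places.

μ = 0.826, κ = 46

κ = α+β = 38+8 = 46; μ = α/κ = 38/46 = 0.826.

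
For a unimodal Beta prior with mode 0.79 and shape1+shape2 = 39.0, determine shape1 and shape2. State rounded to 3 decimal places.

Mode = (shape1−1)/(κ−2) with κ = shape1+shape2, so shape1−1 = 0.79·37.0 = 29.230.
shape1 = 30.230; shape2 = κ − shape1 = 8.770.

shape1 = 30.230, shape2 = 8.770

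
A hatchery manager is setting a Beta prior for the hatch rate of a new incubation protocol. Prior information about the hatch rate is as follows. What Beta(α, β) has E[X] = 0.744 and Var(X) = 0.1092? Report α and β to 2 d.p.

α = 0.55, β = 0.19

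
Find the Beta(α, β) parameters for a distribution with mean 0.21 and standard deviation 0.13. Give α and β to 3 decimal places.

α = 1.851, β = 6.965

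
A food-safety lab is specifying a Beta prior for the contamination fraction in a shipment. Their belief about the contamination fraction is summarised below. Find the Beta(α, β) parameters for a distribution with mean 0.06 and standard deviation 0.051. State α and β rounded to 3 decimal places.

α = 1.241, β = 19.443

Variance = 0.051² = 0.002601. The moment-matching identity α+β = μ(1−μ)/Var − 1 gives
α+β = 0.0564/0.002601 − 1 = 20.6840, so α = μ·20.6840 = 1.241 and β = (1−μ)·20.6840 = 19.443.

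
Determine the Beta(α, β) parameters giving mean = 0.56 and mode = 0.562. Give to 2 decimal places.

Let s = α+β. Mean gives α = μs = 0.56s; mode gives (α−1)/(s−2) = 0.562.
Substituting: 0.56s − 1 = 0.562(s−2) = 0.562s − 1.124, so -0.002s = -0.124 and s = 62.0000.
Then α = 0.56×62.0000 = 34.72 and β = s−α = 27.28.

α = 34.72, β = 27.28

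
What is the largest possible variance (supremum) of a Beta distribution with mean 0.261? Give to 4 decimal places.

0.1929

Var = μ(1−μ)/(α+β+1), which approaches μ(1−μ) as α+β → 0.
So the supremum is μ(1−μ) = 0.261×0.739 = 0.1929.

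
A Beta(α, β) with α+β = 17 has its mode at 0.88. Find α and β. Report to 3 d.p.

Mode = (α−1)/(κ−2) with κ = α+β, so α−1 = 0.88·15 = 13.200.
α = 14.200; β = κ − α = 2.800.

α = 14.200, β = 2.800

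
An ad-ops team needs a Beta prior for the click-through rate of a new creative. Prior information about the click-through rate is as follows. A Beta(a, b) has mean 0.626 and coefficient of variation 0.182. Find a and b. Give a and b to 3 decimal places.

a = 10.665, b = 6.372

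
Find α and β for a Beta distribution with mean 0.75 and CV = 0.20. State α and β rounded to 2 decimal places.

Var = (CV·μ)² = (0.20×0.75)² = 0.022500.
α+β = μ(1−μ)/Var − 1 = 0.1875/0.022500 − 1 = 7.3333.
Thus α = 0.75·7.3333 = 5.50 and β = 0.25·7.3333 = 1.83.

α = 5.50, β = 1.83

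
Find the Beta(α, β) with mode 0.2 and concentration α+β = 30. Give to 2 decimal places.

Mode = (α−1)/(κ−2) with κ = α+β, so α−1 = 0.2·28 = 5.60.
α = 6.60; β = κ − α = 23.40.

α = 6.60, β = 23.40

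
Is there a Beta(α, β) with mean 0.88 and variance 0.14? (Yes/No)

A Beta with mean μ has variance μ(1−μ)/(α+β+1) < μ(1−μ).
Here μ(1−μ) = 0.88×0.12 = 0.1056, and 0.14 ≥ 0.1056.

No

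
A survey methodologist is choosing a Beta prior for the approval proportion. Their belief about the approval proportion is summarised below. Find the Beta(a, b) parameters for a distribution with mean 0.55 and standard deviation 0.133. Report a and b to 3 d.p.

a = 7.145, b = 5.846

σ² = 0.133² = 0.017689.
With s = a+b, Var = μ(1−μ)/(s+1), so s+1 = (0.55×0.45)/0.017689 = 13.9917 and s = 12.9917.
a = μs = 7.145, b = (1−μ)s = 5.846.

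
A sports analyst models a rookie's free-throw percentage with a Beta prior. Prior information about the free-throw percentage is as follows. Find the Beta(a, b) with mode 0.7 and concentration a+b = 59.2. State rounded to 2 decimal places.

a = 41.04, b = 18.16

For a,b>1 the mode is (a−1)/(a+b−2), so a = mode·(κ−2)+1 = 0.7×57.2+1 = 41.04.
And b = (1−mode)·(κ−2)+1 = 0.3×57.2+1 = 18.16.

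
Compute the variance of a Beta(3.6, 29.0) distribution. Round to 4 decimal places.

μ = 3.6/32.6 = 0.110429; Var = μ(1−μ)/(α+β+1) = 0.0982348/33.6 = 0.0029.

0.0029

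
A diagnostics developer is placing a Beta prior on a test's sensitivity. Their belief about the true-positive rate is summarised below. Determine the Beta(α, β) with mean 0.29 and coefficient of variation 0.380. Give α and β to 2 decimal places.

Var = (CV·μ)² = (0.380×0.29)² = 0.012144.
α+β = μ(1−μ)/Var − 1 = 0.2059/0.012144 − 1 = 15.9548.
Thus α = 0.29·15.9548 = 4.63 and β = 0.71·15.9548 = 11.33.

α = 4.63, β = 11.33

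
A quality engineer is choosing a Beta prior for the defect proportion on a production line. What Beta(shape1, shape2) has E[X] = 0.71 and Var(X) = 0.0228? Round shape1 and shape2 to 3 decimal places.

By moment matching, shape1+shape2 = μ(1−μ)/σ² − 1 = (0.71·0.29)/0.0228 − 1 = 9.0307 − 1 = 8.0307.
Since shape1/(shape1+shape2) = μ, shape1 = 0.71·8.0307 = 5.702 and shape2 = 0.29·8.0307 = 2.329.

shape1 = 5.702, shape2 = 2.329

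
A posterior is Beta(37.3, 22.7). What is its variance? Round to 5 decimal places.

μ = 37.3/60.0 = 0.621667; Var = μ(1−μ)/(α+β+1) = 0.2351972/61.0 = 0.00386.

0.00386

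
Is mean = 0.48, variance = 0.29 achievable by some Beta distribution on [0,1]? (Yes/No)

No

The Beta variance bound is σ² < μ(1−μ).
Here μ(1−μ) = 0.48×0.52 = 0.2496, and 0.29 ≥ 0.2496.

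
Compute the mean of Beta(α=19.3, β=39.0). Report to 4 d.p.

0.3310

E[X] = α/(α+β) = 19.3/58.3 = 0.3310.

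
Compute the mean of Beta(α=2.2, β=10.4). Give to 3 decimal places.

0.175

E[X] = α/(α+β) = 2.2/12.6 = 0.175.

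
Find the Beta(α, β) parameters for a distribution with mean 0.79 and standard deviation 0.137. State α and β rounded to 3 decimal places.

α = 6.193, β = 1.646

Variance = 0.137² = 0.018769. The moment-matching identity α+β = μ(1−μ)/Var − 1 gives
α+β = 0.1659/0.018769 − 1 = 7.8390, so α = μ·7.8390 = 6.193 and β = (1−μ)·7.8390 = 1.646.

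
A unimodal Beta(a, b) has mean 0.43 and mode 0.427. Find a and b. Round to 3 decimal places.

a = 20.927, b = 27.740

Let s = a+b. Mean gives a = μs = 0.43s; mode gives (a−1)/(s−2) = 0.427.
Substituting: 0.43s − 1 = 0.427(s−2) = 0.427s − 0.854, so 0.003s = 0.146 and s = 48.6667.
Then a = 0.43×48.6667 = 20.927 and b = s−a = 27.740.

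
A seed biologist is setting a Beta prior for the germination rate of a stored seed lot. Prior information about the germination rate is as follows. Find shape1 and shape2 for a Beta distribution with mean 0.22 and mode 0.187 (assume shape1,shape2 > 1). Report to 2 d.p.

shape1 = 4.17, shape2 = 14.80

Let s = shape1+shape2. Mean gives shape1 = μs = 0.22s; mode gives (shape1−1)/(s−2) = 0.187.
Substituting: 0.22s − 1 = 0.187(s−2) = 0.187s − 0.374, so 0.033s = 0.626 and s = 18.9697.
Then shape1 = 0.22×18.9697 = 4.17 and shape2 = s−shape1 = 14.80.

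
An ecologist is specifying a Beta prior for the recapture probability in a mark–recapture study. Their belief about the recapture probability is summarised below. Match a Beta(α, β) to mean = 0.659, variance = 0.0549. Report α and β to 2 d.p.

α = 2.04, β = 1.05

Let s = α+β. The Beta variance is μ(1−μ)/(s+1).
So s+1 = μ(1−μ)/σ² = (0.659×0.341)/0.0549 = 0.224719/0.0549 = 4.0932, giving s = 3.0932.
Then α = μs = 0.659×3.0932 = 2.04 and β = (1−μ)s = 0.341×3.0932 = 1.05.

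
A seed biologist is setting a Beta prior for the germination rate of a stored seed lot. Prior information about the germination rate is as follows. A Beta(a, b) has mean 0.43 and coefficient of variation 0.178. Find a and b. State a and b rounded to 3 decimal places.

a = 17.560, b = 23.277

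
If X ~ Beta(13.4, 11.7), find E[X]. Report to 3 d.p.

0.534

E[X] = α/(α+β) = 13.4/25.1 = 0.534.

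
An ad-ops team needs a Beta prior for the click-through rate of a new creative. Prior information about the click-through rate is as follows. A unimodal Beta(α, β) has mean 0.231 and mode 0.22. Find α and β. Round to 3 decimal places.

α = 11.760, β = 39.149

Let s = α+β. Mean gives α = μs = 0.231s; mode gives (α−1)/(s−2) = 0.22.
Substituting: 0.231s − 1 = 0.22(s−2) = 0.22s − 0.44, so 0.011s = 0.56 and s = 50.9091.
Then α = 0.231×50.9091 = 11.760 and β = s−α = 39.149.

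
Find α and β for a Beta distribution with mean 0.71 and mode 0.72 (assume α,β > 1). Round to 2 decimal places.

With s = α+β: μ = α/s and mode = (α−1)/(s−2). Eliminating α = μs,
μs − 1 = m(s−2) ⇒ s(μ−m) = 1−2m ⇒ s = -0.44/-0.01 = 44.0000.
So α = μs = 31.24, β = (1−μ)s = 12.76.

α = 31.24, β = 12.76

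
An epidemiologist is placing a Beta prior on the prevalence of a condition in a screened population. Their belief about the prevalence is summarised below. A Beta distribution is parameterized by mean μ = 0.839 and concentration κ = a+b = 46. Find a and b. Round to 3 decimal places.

a = 38.594, b = 7.406

a = μκ = 0.839×46 = 38.594 and b = (1−μ)κ = 0.161×46 = 7.406.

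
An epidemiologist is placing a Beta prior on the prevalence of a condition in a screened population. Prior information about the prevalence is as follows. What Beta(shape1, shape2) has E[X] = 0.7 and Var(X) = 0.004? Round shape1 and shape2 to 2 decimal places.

Let s = shape1+shape2. The Beta variance is μ(1−μ)/(s+1).
So s+1 = μ(1−μ)/σ² = (0.7×0.3)/0.004 = 0.21/0.004 = 52.5000, giving s = 51.5000.
Then shape1 = μs = 0.7×51.5000 = 36.05 and shape2 = (1−μ)s = 0.3×51.5000 = 15.45.

shape1 = 36.05, shape2 = 15.45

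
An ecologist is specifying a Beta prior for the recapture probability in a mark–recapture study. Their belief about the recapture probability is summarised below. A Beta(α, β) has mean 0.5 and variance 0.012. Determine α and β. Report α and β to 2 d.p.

α = 9.92, β = 9.92

Let s = α+β. The Beta variance is μ(1−μ)/(s+1).
So s+1 = μ(1−μ)/σ² = (0.5×0.5)/0.012 = 0.25/0.012 = 20.8333, giving s = 19.8333.
Then α = μs = 0.5×19.8333 = 9.92 and β = (1−μ)s = 0.5×19.8333 = 9.92.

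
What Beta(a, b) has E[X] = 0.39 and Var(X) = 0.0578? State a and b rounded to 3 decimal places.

By moment matching, a+b = μ(1−μ)/σ² − 1 = (0.39·0.61)/0.0578 − 1 = 4.1159 − 1 = 3.1159.
Since a/(a+b) = μ, a = 0.39·3.1159 = 1.215 and b = 0.61·3.1159 = 1.901.

a = 1.215, b = 1.901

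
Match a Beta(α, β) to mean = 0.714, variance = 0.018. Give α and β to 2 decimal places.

α = 7.39, β = 2.96

Let s = α+β. The Beta variance is μ(1−μ)/(s+1).
So s+1 = μ(1−μ)/σ² = (0.714×0.286)/0.018 = 0.204204/0.018 = 11.3447, giving s = 10.3447.
Then α = μs = 0.714×10.3447 = 7.39 and β = (1−μ)s = 0.286×10.3447 = 2.96.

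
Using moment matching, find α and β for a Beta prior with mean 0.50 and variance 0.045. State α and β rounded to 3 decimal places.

By moment matching, α+β = μ(1−μ)/σ² − 1 = (0.50·0.50)/0.045 − 1 = 5.5556 − 1 = 4.5556.
Since α/(α+β) = μ, α = 0.50·4.5556 = 2.278 and β = 0.50·4.5556 = 2.278.

α = 2.278, β = 2.278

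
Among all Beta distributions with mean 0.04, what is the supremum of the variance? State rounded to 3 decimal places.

0.038

Var = μ(1−μ)/(α+β+1), which approaches μ(1−μ) as α+β → 0.
So the supremum is μ(1−μ) = 0.04×0.96 = 0.038.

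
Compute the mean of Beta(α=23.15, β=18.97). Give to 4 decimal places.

0.5496

E[X] = α/(α+β) = 23.15/42.12 = 0.5496.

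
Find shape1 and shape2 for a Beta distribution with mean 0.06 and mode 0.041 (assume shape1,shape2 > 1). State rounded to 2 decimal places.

shape1 = 2.90, shape2 = 45.42

Let s = shape1+shape2. Mean gives shape1 = μs = 0.06s; mode gives (shape1−1)/(s−2) = 0.041.
Substituting: 0.06s − 1 = 0.041(s−2) = 0.041s − 0.082, so 0.019s = 0.918 and s = 48.3158.
Then shape1 = 0.06×48.3158 = 2.90 and shape2 = s−shape1 = 45.42.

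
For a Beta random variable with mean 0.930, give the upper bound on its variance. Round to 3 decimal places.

For fixed mean μ the Beta variance is μ(1−μ)/(α+β+1), increasing as α+β decreases.
Its least upper bound (not attained) is μ(1−μ) = 0.930·0.070 = 0.065.

0.065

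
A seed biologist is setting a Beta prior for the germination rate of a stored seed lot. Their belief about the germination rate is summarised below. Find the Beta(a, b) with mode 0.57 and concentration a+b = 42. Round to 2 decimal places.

For a,b>1 the mode is (a−1)/(a+b−2), so a = mode·(κ−2)+1 = 0.57×40+1 = 23.80.
And b = (1−mode)·(κ−2)+1 = 0.43×40+1 = 18.20.

a = 23.80, b = 18.20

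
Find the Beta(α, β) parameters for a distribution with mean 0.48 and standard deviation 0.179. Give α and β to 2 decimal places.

First σ² = 0.032041. Setting α = μn, β = (1−μ)n with n = α+β,
μ(1−μ)/(n+1) = 0.032041 ⇒ n+1 = 0.2496/0.032041 = 7.7900 ⇒ n = 6.7900.
Hence α = 0.48×6.7900 = 3.26, β = 0.52×6.7900 = 3.53.

α = 3.26, β = 3.53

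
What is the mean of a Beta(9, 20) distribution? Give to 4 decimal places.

0.3103

The Beta mean is α/(α+β) = 9/(9+20) = 0.3103.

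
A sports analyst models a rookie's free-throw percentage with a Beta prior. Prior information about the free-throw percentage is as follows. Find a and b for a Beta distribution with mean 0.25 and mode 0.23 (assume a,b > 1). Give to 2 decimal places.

With s = a+b: μ = a/s and mode = (a−1)/(s−2). Eliminating a = μs,
μs − 1 = m(s−2) ⇒ s(μ−m) = 1−2m ⇒ s = 0.54/0.02 = 27.0000.
So a = μs = 6.75, b = (1−μ)s = 20.25.

a = 6.75, b = 20.25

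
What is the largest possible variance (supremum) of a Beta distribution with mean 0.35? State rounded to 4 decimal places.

For fixed mean μ the Beta variance is μ(1−μ)/(α+β+1), increasing as α+β decreases.
Its least upper bound (not attained) is μ(1−μ) = 0.35·0.65 = 0.2275.

0.2275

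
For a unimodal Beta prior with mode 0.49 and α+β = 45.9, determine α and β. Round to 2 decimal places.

α = 22.51, β = 23.39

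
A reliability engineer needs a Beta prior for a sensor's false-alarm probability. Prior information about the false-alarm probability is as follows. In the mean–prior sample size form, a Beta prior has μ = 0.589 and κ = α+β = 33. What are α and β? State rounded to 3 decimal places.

α = 19.437, β = 13.563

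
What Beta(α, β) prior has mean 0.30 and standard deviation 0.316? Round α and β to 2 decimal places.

α = 0.33, β = 0.77

σ² = 0.316² = 0.099856.
With s = α+β, Var = μ(1−μ)/(s+1), so s+1 = (0.30×0.70)/0.099856 = 2.1030 and s = 1.1030.
α = μs = 0.33, β = (1−μ)s = 0.77.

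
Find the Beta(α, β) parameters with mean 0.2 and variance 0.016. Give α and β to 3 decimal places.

Let s = α+β. The Beta variance is μ(1−μ)/(s+1).
So s+1 = μ(1−μ)/σ² = (0.2×0.8)/0.016 = 0.16/0.016 = 10.0000, giving s = 9.0000.
Then α = μs = 0.2×9.0000 = 1.800 and β = (1−μ)s = 0.8×9.0000 = 7.200.

α = 1.800, β = 7.200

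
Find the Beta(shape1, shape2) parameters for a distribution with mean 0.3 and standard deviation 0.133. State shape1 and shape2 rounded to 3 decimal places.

shape1 = 3.262, shape2 = 7.610

First σ² = 0.017689. Setting shape1 = μn, shape2 = (1−μ)n with n = shape1+shape2,
μ(1−μ)/(n+1) = 0.017689 ⇒ n+1 = 0.21/0.017689 = 11.8718 ⇒ n = 10.8718.
Hence shape1 = 0.3×10.8718 = 3.262, shape2 = 0.7×10.8718 = 7.610.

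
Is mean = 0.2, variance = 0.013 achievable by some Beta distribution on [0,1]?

Yes

For any Beta, Var(X) < E[X]·(1−E[X]).
Here μ(1−μ) = 0.2×0.8 = 0.16, and 0.013 < 0.16.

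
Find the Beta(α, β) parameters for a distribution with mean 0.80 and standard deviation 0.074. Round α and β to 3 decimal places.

α = 22.575, β = 5.644

First σ² = 0.005476. Setting α = μn, β = (1−μ)n with n = α+β,
μ(1−μ)/(n+1) = 0.005476 ⇒ n+1 = 0.1600/0.005476 = 29.2184 ⇒ n = 28.2184.
Hence α = 0.80×28.2184 = 22.575, β = 0.20×28.2184 = 5.644.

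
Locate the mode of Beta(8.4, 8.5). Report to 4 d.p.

With α,β > 1, mode = (α−1)/(α+β−2) = 7.4/14.9 = 0.4966.

0.4966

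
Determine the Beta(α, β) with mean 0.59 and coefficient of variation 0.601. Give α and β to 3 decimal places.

σ = CV·μ = 0.601×0.59 = 0.35459, so σ² = 0.125734.
s+1 = μ(1−μ)/σ² = 0.2419/0.125734 = 1.9239, so s = α+β = 0.9239.
α = μs = 0.545, β = (1−μ)s = 0.379.

α = 0.545, β = 0.379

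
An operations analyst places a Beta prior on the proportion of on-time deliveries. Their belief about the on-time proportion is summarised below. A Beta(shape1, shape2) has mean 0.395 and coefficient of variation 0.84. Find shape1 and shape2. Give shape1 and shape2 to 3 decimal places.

σ = CV·μ = 0.84×0.395 = 0.33180, so σ² = 0.110091.
s+1 = μ(1−μ)/σ² = 0.238975/0.110091 = 2.1707, so s = shape1+shape2 = 1.1707.
shape1 = μs = 0.462, shape2 = (1−μ)s = 0.708.

shape1 = 0.462, shape2 = 0.708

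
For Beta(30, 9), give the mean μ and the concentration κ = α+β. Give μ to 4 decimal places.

μ = 0.7692, κ = 39

κ = α+β = 30+9 = 39; μ = α/κ = 30/39 = 0.7692.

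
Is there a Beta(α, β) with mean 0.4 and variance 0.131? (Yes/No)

A Beta with mean μ has variance μ(1−μ)/(α+β+1) < μ(1−μ).
Here μ(1−μ) = 0.4×0.6 = 0.24, and 0.131 < 0.24.

Yes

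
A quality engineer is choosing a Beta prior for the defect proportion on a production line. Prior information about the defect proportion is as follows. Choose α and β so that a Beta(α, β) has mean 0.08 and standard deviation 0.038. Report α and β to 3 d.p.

First σ² = 0.001444. Setting α = μn, β = (1−μ)n with n = α+β,
μ(1−μ)/(n+1) = 0.001444 ⇒ n+1 = 0.0736/0.001444 = 50.9695 ⇒ n = 49.9695.
Hence α = 0.08×49.9695 = 3.998, β = 0.92×49.9695 = 45.972.

α = 3.998, β = 45.972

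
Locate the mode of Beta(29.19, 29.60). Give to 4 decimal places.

With α,β > 1, mode = (α−1)/(α+β−2) = 28.19/56.79 = 0.4964.

0.4964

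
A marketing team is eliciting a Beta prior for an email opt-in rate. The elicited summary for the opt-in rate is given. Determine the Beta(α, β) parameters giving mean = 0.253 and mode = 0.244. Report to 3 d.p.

α = 14.393, β = 42.496

Let s = α+β. Mean gives α = μs = 0.253s; mode gives (α−1)/(s−2) = 0.244.
Substituting: 0.253s − 1 = 0.244(s−2) = 0.244s − 0.488, so 0.009s = 0.512 and s = 56.8889.
Then α = 0.253×56.8889 = 14.393 and β = s−α = 42.496.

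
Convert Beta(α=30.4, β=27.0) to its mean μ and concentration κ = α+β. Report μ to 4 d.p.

μ = 0.5296, κ = 57.4

κ = α+β = 30.4+27.0 = 57.4; μ = α/κ = 30.4/57.4 = 0.5296.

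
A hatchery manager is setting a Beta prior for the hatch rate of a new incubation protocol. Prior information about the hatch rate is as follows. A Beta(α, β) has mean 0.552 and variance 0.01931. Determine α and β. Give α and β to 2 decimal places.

α = 6.52, β = 5.29

By moment matching, α+β = μ(1−μ)/σ² − 1 = (0.552·0.448)/0.01931 − 1 = 12.8066 − 1 = 11.8066.
Since α/(α+β) = μ, α = 0.552·11.8066 = 6.52 and β = 0.448·11.8066 = 5.29.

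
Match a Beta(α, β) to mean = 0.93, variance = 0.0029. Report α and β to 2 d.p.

α = 19.95, β = 1.50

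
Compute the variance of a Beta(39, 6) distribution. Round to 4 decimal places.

0.0025

Var = αβ/[(α+β)²(α+β+1)] = (39×6)/(45²×46) = 234/93150 = 0.0025.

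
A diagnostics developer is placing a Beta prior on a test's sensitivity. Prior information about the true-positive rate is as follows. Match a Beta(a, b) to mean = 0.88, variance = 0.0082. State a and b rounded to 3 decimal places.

a = 10.453, b = 1.425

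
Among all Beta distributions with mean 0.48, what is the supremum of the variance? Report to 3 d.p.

0.250

For fixed mean μ the Beta variance is μ(1−μ)/(α+β+1), increasing as α+β decreases.
Its least upper bound (not attained) is μ(1−μ) = 0.48·0.52 = 0.250.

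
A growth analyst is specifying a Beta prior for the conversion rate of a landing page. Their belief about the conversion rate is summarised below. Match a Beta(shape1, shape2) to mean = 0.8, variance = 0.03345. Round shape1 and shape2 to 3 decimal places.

shape1 = 3.027, shape2 = 0.757

Write ν = shape1+shape2; then shape1 = μν and Var = μ(1−μ)/(ν+1).
ν = μ(1−μ)/Var − 1 = 0.16/0.03345 − 1 = 3.7833.
shape1 = 0.8·3.7833 = 3.027, shape2 = 0.2·3.7833 = 0.757.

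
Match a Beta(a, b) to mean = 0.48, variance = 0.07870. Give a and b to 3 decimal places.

Let s = a+b. The Beta variance is μ(1−μ)/(s+1).
So s+1 = μ(1−μ)/σ² = (0.48×0.52)/0.07870 = 0.2496/0.07870 = 3.1715, giving s = 2.1715.
Then a = μs = 0.48×2.1715 = 1.042 and b = (1−μ)s = 0.52×2.1715 = 1.129.

a = 1.042, b = 1.129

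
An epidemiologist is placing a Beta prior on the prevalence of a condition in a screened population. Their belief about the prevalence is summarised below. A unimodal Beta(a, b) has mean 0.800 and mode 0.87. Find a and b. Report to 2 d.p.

Let s = a+b. Mean gives a = μs = 0.800s; mode gives (a−1)/(s−2) = 0.87.
Substituting: 0.800s − 1 = 0.87(s−2) = 0.87s − 1.74, so -0.070s = -0.74 and s = 10.5714.
Then a = 0.800×10.5714 = 8.46 and b = s−a = 2.11.

a = 8.46, b = 2.11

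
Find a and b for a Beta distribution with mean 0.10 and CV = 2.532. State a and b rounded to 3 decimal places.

a = 0.040, b = 0.363

σ = CV·μ = 2.532×0.10 = 0.25320, so σ² = 0.064110.
s+1 = μ(1−μ)/σ² = 0.0900/0.064110 = 1.4038, so s = a+b = 0.4038.
a = μs = 0.040, b = (1−μ)s = 0.363.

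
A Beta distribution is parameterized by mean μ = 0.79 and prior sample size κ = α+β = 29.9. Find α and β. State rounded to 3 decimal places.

α = 23.621, β = 6.279

Split κ in proportion μ : (1−μ): α = 0.79·29.9 = 23.621, β = 29.9 − 23.621 = 6.279.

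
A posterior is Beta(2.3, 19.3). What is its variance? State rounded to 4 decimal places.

0.0042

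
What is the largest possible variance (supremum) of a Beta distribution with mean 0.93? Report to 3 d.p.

0.065

For fixed mean μ the Beta variance is μ(1−μ)/(α+β+1), increasing as α+β decreases.
Its least upper bound (not attained) is μ(1−μ) = 0.93·0.07 = 0.065.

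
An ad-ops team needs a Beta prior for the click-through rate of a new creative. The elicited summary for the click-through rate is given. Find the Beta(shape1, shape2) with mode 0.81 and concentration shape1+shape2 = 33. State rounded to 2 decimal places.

shape1 = 26.11, shape2 = 6.89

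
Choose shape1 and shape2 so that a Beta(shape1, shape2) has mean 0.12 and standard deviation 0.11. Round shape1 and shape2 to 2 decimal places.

shape1 = 0.93, shape2 = 6.80

First σ² = 0.0121. Setting shape1 = μn, shape2 = (1−μ)n with n = shape1+shape2,
μ(1−μ)/(n+1) = 0.0121 ⇒ n+1 = 0.1056/0.0121 = 8.7273 ⇒ n = 7.7273.
Hence shape1 = 0.12×7.7273 = 0.93, shape2 = 0.88×7.7273 = 6.80.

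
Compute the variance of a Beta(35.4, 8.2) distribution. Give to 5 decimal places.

0.00342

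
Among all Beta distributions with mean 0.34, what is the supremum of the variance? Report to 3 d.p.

Var = μ(1−μ)/(α+β+1), which approaches μ(1−μ) as α+β → 0.
So the supremum is μ(1−μ) = 0.34×0.66 = 0.224.

0.224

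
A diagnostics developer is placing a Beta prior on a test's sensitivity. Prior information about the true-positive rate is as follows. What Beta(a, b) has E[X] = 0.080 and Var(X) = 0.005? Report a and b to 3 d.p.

a = 1.098, b = 12.622

Let s = a+b. The Beta variance is μ(1−μ)/(s+1).
So s+1 = μ(1−μ)/σ² = (0.080×0.920)/0.005 = 0.073600/0.005 = 14.7200, giving s = 13.7200.
Then a = μs = 0.080×13.7200 = 1.098 and b = (1−μ)s = 0.920×13.7200 = 12.622.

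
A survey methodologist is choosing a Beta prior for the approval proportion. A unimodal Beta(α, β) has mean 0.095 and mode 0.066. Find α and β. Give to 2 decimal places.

α = 2.84, β = 27.09

With s = α+β: μ = α/s and mode = (α−1)/(s−2). Eliminating α = μs,
μs − 1 = m(s−2) ⇒ s(μ−m) = 1−2m ⇒ s = 0.868/0.029 = 29.9310.
So α = μs = 2.84, β = (1−μ)s = 27.09.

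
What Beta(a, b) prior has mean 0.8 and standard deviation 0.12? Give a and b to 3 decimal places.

σ² = 0.12² = 0.0144.
With s = a+b, Var = μ(1−μ)/(s+1), so s+1 = (0.8×0.2)/0.0144 = 11.1111 and s = 10.1111.
a = μs = 8.089, b = (1−μ)s = 2.022.

a = 8.089, b = 2.022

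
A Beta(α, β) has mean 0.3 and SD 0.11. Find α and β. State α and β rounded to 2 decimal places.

Variance = 0.11² = 0.0121. The moment-matching identity α+β = μ(1−μ)/Var − 1 gives
α+β = 0.21/0.0121 − 1 = 16.3554, so α = μ·16.3554 = 4.91 and β = (1−μ)·16.3554 = 11.45.

α = 4.91, β = 11.45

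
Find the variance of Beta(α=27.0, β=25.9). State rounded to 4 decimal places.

0.0046

α+β = 52.9 and αβ = 699.30, so Var = αβ/[(α+β)²(α+β+1)] = 699.30/150834.299 = 0.0046.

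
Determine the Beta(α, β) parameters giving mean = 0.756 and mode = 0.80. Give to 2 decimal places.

Let s = α+β. Mean gives α = μs = 0.756s; mode gives (α−1)/(s−2) = 0.80.
Substituting: 0.756s − 1 = 0.80(s−2) = 0.80s − 1.60, so -0.044s = -0.60 and s = 13.6364.
Then α = 0.756×13.6364 = 10.31 and β = s−α = 3.33.

α = 10.31, β = 3.33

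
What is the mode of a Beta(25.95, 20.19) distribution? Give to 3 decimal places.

The density x^(α−1)(1−x)^(β−1) is maximised at (α−1)/(α+β−2) = 24.95/44.14 = 0.565.

0.565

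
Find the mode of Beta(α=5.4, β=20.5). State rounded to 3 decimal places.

The density x^(α−1)(1−x)^(β−1) is maximised at (α−1)/(α+β−2) = 4.4/23.9 = 0.184.

0.184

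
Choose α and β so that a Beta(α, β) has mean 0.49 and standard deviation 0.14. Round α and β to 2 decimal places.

α = 5.76, β = 5.99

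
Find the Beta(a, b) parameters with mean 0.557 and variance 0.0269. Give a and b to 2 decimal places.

Let s = a+b. The Beta variance is μ(1−μ)/(s+1).
So s+1 = μ(1−μ)/σ² = (0.557×0.443)/0.0269 = 0.246751/0.0269 = 9.1729, giving s = 8.1729.
Then a = μs = 0.557×8.1729 = 4.55 and b = (1−μ)s = 0.443×8.1729 = 3.62.

a = 4.55, b = 3.62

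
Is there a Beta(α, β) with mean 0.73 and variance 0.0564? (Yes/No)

A Beta with mean μ has variance μ(1−μ)/(α+β+1) < μ(1−μ).
Here μ(1−μ) = 0.73×0.27 = 0.1971, and 0.0564 < 0.1971.

Yes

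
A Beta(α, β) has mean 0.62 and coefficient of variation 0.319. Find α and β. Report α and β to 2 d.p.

σ = CV·μ = 0.319×0.62 = 0.19778, so σ² = 0.039117.
s+1 = μ(1−μ)/σ² = 0.2356/0.039117 = 6.0230, so s = α+β = 5.0230.
α = μs = 3.11, β = (1−μ)s = 1.91.

α = 3.11, β = 1.91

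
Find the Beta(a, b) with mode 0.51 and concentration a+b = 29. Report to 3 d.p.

Mode = (a−1)/(κ−2) with κ = a+b, so a−1 = 0.51·27 = 13.770.
a = 14.770; b = κ − a = 14.230.

a = 14.770, b = 14.230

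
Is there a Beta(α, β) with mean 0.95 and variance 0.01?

For any Beta, Var(X) < E[X]·(1−E[X]).
Here μ(1−μ) = 0.95×0.05 = 0.0475, and 0.01 < 0.0475.

Yes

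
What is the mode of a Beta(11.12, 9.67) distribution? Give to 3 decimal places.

0.539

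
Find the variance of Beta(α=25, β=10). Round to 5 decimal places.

0.00567

μ = 25/35 = 0.714286; Var = μ(1−μ)/(α+β+1) = 0.2040816/36 = 0.00567.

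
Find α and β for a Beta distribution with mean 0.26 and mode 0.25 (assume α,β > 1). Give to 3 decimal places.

α = 13.000, β = 37.000

Let s = α+β. Mean gives α = μs = 0.26s; mode gives (α−1)/(s−2) = 0.25.
Substituting: 0.26s − 1 = 0.25(s−2) = 0.25s − 0.50, so 0.01s = 0.50 and s = 50.0000.
Then α = 0.26×50.0000 = 13.000 and β = s−α = 37.000.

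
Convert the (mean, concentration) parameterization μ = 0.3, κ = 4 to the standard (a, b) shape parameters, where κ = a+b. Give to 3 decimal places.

a = 1.200, b = 2.800

a = μκ = 0.3×4 = 1.200 and b = (1−μ)κ = 0.7×4 = 2.800.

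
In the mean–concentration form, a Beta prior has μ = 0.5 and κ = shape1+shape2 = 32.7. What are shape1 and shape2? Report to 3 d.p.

shape1 = 16.350, shape2 = 16.350

shape1 = μκ = 0.5×32.7 = 16.350 and shape2 = (1−μ)κ = 0.5×32.7 = 16.350.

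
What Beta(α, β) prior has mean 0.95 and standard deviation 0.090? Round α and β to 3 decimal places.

α = 4.621, β = 0.243

First σ² = 0.008100. Setting α = μn, β = (1−μ)n with n = α+β,
μ(1−μ)/(n+1) = 0.008100 ⇒ n+1 = 0.0475/0.008100 = 5.8642 ⇒ n = 4.8642.
Hence α = 0.95×4.8642 = 4.621, β = 0.05×4.8642 = 0.243.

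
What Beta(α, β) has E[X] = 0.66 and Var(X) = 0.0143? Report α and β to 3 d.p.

By moment matching, α+β = μ(1−μ)/σ² − 1 = (0.66·0.34)/0.0143 − 1 = 15.6923 − 1 = 14.6923.
Since α/(α+β) = μ, α = 0.66·14.6923 = 9.697 and β = 0.34·14.6923 = 4.995.

α = 9.697, β = 4.995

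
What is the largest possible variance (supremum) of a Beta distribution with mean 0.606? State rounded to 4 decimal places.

0.2388

For fixed mean μ the Beta variance is μ(1−μ)/(α+β+1), increasing as α+β decreases.
Its least upper bound (not attained) is μ(1−μ) = 0.606·0.394 = 0.2388.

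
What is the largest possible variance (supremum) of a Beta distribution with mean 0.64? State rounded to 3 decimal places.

0.230

Var = μ(1−μ)/(α+β+1), which approaches μ(1−μ) as α+β → 0.
So the supremum is μ(1−μ) = 0.64×0.36 = 0.230.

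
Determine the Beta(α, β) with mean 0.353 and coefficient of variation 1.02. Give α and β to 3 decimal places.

σ = CV·μ = 1.02×0.353 = 0.36006, so σ² = 0.129643.
s+1 = μ(1−μ)/σ² = 0.228391/0.129643 = 1.7617, so s = α+β = 0.7617.
α = μs = 0.269, β = (1−μ)s = 0.493.

α = 0.269, β = 0.493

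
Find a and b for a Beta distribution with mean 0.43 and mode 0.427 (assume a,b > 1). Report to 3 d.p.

a = 20.927, b = 27.740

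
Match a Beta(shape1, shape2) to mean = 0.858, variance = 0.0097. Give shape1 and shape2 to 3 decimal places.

Write ν = shape1+shape2; then shape1 = μν and Var = μ(1−μ)/(ν+1).
ν = μ(1−μ)/Var − 1 = 0.121836/0.0097 − 1 = 11.5604.
shape1 = 0.858·11.5604 = 9.919, shape2 = 0.142·11.5604 = 1.642.

shape1 = 9.919, shape2 = 1.642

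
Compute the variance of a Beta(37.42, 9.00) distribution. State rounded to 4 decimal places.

α+β = 46.42 and αβ = 336.7800, so Var = αβ/[(α+β)²(α+β+1)] = 336.7800/102181.393688 = 0.0033.

0.0033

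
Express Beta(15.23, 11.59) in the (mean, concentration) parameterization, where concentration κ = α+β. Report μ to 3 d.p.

κ = α+β = 15.23+11.59 = 26.82; μ = α/κ = 15.23/26.82 = 0.568.

μ = 0.568, κ = 26.82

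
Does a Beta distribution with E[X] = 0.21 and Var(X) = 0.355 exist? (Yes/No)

No

For any Beta, Var(X) < E[X]·(1−E[X]).
Here μ(1−μ) = 0.21×0.79 = 0.1659, and 0.355 ≥ 0.1659.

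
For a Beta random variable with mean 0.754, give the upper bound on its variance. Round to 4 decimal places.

0.1855

For fixed mean μ the Beta variance is μ(1−μ)/(α+β+1), increasing as α+β decreases.
Its least upper bound (not attained) is μ(1−μ) = 0.754·0.246 = 0.1855.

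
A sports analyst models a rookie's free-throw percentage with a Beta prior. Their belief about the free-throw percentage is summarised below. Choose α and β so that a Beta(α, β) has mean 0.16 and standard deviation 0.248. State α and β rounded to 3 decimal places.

σ² = 0.248² = 0.061504.
With s = α+β, Var = μ(1−μ)/(s+1), so s+1 = (0.16×0.84)/0.061504 = 2.1852 and s = 1.1852.
α = μs = 0.190, β = (1−μ)s = 0.996.

α = 0.190, β = 0.996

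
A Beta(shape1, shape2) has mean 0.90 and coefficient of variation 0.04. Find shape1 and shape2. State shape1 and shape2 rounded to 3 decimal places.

σ = CV·μ = 0.04×0.90 = 0.03600, so σ² = 0.001296.
s+1 = μ(1−μ)/σ² = 0.0900/0.001296 = 69.4444, so s = shape1+shape2 = 68.4444.
shape1 = μs = 61.600, shape2 = (1−μ)s = 6.844.

shape1 = 61.600, shape2 = 6.844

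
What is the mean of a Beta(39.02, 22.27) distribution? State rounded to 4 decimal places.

The Beta mean is α/(α+β) = 39.02/(39.02+22.27) = 0.6366.

0.6366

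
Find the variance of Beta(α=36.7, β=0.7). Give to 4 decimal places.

μ = 36.7/37.4 = 0.981283; Var = μ(1−μ)/(α+β+1) = 0.0183663/38.4 = 0.0005.

0.0005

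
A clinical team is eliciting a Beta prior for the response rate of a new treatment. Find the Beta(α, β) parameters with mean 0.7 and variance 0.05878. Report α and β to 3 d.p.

α = 1.801, β = 0.772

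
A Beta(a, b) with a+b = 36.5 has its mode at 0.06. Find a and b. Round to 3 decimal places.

a = 3.070, b = 33.430

Mode = (a−1)/(κ−2) with κ = a+b, so a−1 = 0.06·34.5 = 2.070.
a = 3.070; b = κ − a = 33.430.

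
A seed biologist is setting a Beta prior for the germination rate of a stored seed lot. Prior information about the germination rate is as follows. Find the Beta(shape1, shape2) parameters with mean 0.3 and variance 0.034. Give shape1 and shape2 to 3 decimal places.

shape1 = 1.553, shape2 = 3.624

By moment matching, shape1+shape2 = μ(1−μ)/σ² − 1 = (0.3·0.7)/0.034 − 1 = 6.1765 − 1 = 5.1765.
Since shape1/(shape1+shape2) = μ, shape1 = 0.3·5.1765 = 1.553 and shape2 = 0.7·5.1765 = 3.624.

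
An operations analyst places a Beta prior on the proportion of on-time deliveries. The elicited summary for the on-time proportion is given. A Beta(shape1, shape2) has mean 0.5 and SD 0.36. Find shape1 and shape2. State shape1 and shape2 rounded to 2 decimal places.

shape1 = 0.46, shape2 = 0.46

First σ² = 0.1296. Setting shape1 = μn, shape2 = (1−μ)n with n = shape1+shape2,
μ(1−μ)/(n+1) = 0.1296 ⇒ n+1 = 0.25/0.1296 = 1.9290 ⇒ n = 0.9290.
Hence shape1 = 0.5×0.9290 = 0.46, shape2 = 0.5×0.9290 = 0.46.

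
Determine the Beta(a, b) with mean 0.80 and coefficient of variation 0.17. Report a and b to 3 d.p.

a = 6.120, b = 1.530

Var = (CV·μ)² = (0.17×0.80)² = 0.018496.
a+b = μ(1−μ)/Var − 1 = 0.1600/0.018496 − 1 = 7.6505.
Thus a = 0.80·7.6505 = 6.120 and b = 0.20·7.6505 = 1.530.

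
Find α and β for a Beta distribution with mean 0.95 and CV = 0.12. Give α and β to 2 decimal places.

Var = (CV·μ)² = (0.12×0.95)² = 0.012996.
α+β = μ(1−μ)/Var − 1 = 0.0475/0.012996 − 1 = 2.6550.
Thus α = 0.95·2.6550 = 2.52 and β = 0.05·2.6550 = 0.13.

α = 2.52, β = 0.13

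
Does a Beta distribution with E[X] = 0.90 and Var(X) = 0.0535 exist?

The Beta variance bound is σ² < μ(1−μ).
Here μ(1−μ) = 0.90×0.10 = 0.0900, and 0.0535 < 0.0900.

Yes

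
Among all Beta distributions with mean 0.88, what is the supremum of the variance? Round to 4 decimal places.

0.1056

Var = μ(1−μ)/(α+β+1), which approaches μ(1−μ) as α+β → 0.
So the supremum is μ(1−μ) = 0.88×0.12 = 0.1056.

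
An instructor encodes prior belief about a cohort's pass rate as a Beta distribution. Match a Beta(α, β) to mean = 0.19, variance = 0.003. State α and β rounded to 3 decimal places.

α = 9.557, β = 40.743

Write ν = α+β; then α = μν and Var = μ(1−μ)/(ν+1).
ν = μ(1−μ)/Var − 1 = 0.1539/0.003 − 1 = 50.3000.
α = 0.19·50.3000 = 9.557, β = 0.81·50.3000 = 40.743.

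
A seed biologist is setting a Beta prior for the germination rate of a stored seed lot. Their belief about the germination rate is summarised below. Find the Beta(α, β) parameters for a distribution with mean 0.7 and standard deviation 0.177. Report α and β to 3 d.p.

α = 3.992, β = 1.711

First σ² = 0.031329. Setting α = μn, β = (1−μ)n with n = α+β,
μ(1−μ)/(n+1) = 0.031329 ⇒ n+1 = 0.21/0.031329 = 6.7031 ⇒ n = 5.7031.
Hence α = 0.7×5.7031 = 3.992, β = 0.3×5.7031 = 1.711.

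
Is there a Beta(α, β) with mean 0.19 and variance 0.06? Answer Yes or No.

For any Beta, Var(X) < E[X]·(1−E[X]).
Here μ(1−μ) = 0.19×0.81 = 0.1539, and 0.06 < 0.1539.

Yes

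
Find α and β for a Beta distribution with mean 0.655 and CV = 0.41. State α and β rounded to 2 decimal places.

α = 1.40, β = 0.74

Var = (CV·μ)² = (0.41×0.655)² = 0.072119.
α+β = μ(1−μ)/Var − 1 = 0.225975/0.072119 − 1 = 2.1334.
Thus α = 0.655·2.1334 = 1.40 and β = 0.345·2.1334 = 0.74.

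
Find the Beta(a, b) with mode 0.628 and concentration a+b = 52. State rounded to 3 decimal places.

a = 32.400, b = 19.600

Since the density peak of Beta(a,b) is at (a−1)/(a+b−2),
a = 1 + 0.628(52−2) = 32.400 and b = 52 − 32.400 = 19.600.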